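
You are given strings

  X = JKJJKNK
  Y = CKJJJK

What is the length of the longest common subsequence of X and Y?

4

Pick J [1,3]; then J [3,4]; then J [4,5]; then K [7,6]; all 4 characters appear in both, in order. dp[7][6] = 4 confirms this is the maximum.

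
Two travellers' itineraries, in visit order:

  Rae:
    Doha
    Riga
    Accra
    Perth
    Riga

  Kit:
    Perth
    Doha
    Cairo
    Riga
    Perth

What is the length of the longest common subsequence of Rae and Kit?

Match Doha [1,2] → Riga [2,4] → Perth [4,5] — 3 stops in the same relative order in both. dp[5][5] = 3 confirms this is the maximum.

3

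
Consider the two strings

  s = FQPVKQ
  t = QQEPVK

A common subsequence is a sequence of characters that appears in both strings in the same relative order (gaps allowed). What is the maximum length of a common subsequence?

Taking Q (s #2, t #2); then P (s #3, t #4); then V (s #4, t #5); then K (s #5, t #6) gives a common subsequence of length 4. Since dp[6][6] = 4, nothing longer is possible.

4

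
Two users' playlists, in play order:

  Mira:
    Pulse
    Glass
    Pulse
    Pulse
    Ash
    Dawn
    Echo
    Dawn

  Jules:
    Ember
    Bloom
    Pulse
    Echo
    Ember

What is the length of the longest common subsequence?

Match Pulse [4,3]; then Echo [7,4] — 2 songs in the same relative order in both. dp[8][5] = 2 confirms this is the maximum.

2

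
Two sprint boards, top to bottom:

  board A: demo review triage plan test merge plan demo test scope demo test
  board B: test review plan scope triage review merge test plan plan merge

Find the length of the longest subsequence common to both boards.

One common subsequence of length 4: review [2,2] → triage [3,5] → plan [4,10] → merge [6,11], and the DP table's final entry dp[12][11] is also 4, so no common subsequence is longer.

4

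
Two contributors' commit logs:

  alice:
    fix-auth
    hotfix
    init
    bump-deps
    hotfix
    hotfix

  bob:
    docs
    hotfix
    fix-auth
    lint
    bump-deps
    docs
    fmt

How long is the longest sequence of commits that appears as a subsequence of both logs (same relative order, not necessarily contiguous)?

Match fix-auth [1,3]; then bump-deps [4,5] — 2 commits in the same relative order in both. dp[6][7] = 2 confirms this is the maximum.

2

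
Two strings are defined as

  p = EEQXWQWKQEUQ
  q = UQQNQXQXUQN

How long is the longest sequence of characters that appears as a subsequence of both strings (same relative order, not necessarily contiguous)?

5

Let dp[i][j] be the LCS length of the first i characters of p and the first j characters of q. dp[i][j] = dp[i-1][j-1]+1 when the i-th and j-th characters match, else max(dp[i-1][j], dp[i][j-1]).
    ·  U  Q  Q  N  Q  X  Q  X  U  Q  N
 ·  0  0  0  0  0  0  0  0  0  0  0  0
 E  0  0  0  0  0  0  0  0  0  0  0  0
 E  0  0  0  0  0  0  0  0  0  0  0  0
 Q  0  0  1  1  1  1  1  1  1  1  1  1
 X  0  0  1  1  1  1  2  2  2  2  2  2
 W  0  0  1  1  1  1  2  2  2  2  2  2
 Q  0  0  1  2  2  2  2  3  3  3  3  3
 W  0  0  1  2  2  2  2  3  3  3  3  3
 K  0  0  1  2  2  2  2  3  3  3  3  3
 Q  0  0  1  2  2  3  3  3  3  3  4  4
 E  0  0  1  2  2  3  3  3  3  3  4  4
 U  0  1  1  2  2  3  3  3  3  4  4  4
 Q  0  1  2  2  2  3  3  4  4  4  5  5
dp[12][11] = 5. One LCS (by backtracking along matches): QXQUQ.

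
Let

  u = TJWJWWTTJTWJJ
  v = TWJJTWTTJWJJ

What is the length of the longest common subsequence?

Match T (u #1, v #1), then J (u #2, v #3), then J (u #4, v #4), then W (u #6, v #6), then T (u #7, v #7), then T (u #8, v #8), then J (u #9, v #9), then W (u #11, v #10), then J (u #12, v #11), then J (u #13, v #12) — 10 characters in the same relative order in both. dp[13][12] = 10 confirms this is the maximum.

10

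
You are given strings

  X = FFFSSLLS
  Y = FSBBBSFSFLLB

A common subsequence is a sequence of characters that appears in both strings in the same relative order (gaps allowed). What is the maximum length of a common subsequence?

5

Taking F (X #1, Y #1); then F (X #2, Y #7); then F (X #3, Y #9); then L (X #6, Y #10); then L (X #7, Y #11) gives a common subsequence of length 5. dp[8][12] = 5 confirms this is the maximum.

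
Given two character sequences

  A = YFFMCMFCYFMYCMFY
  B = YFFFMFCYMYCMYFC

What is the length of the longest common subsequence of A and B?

12

One common subsequence of length 12: Y (A #1, B #1), F (A #2, B #3), F (A #3, B #4), M (A #6, B #5), F (A #7, B #6), C (A #8, B #7), Y (A #9, B #8), M (A #11, B #9), Y (A #12, B #10), C (A #13, B #11), M (A #14, B #12), F (A #15, B #14). The LCS DP gives dp[16][15] = 12, so this is optimal.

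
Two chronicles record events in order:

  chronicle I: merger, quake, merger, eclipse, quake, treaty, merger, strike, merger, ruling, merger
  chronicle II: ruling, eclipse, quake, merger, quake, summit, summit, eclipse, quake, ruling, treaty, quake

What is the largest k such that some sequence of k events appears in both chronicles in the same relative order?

One common subsequence of length 5: merger at chronicle I[1]=chronicle II[4] → quake at chronicle I[2]=chronicle II[5] → eclipse at chronicle I[4]=chronicle II[8] → quake at chronicle I[5]=chronicle II[9] → treaty at chronicle I[6]=chronicle II[11], and the DP table's final entry dp[11][12] is also 5, so no common subsequence is longer.

5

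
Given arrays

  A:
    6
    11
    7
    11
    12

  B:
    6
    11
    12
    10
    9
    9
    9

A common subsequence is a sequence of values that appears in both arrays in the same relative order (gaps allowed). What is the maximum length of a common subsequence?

3

Let dp[i][j] be the LCS length of the first i values of A and the first j values of B. dp[i][j] = dp[i-1][j-1]+1 when the i-th and j-th values match, else max(dp[i-1][j], dp[i][j-1]).
    ·  6 11 12 10  9  9  9
 ·  0  0  0  0  0  0  0  0
 6  0  1  1  1  1  1  1  1
11  0  1  2  2  2  2  2  2
 7  0  1  2  2  2  2  2  2
11  0  1  2  2  2  2  2  2
12  0  1  2  3  3  3  3  3
dp[5][7] = 3. One LCS (by backtracking along matches): 6, 11, 12.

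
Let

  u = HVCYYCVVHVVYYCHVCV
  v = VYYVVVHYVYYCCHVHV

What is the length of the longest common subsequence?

13

One common subsequence of length 13: V [2,1] → Y [4,2] → Y [5,3] → V [7,5] → V [8,6] → H [9,7] → V [11,9] → Y [12,10] → Y [13,11] → C [14,13] → H [15,14] → V [16,15] → V [18,17]. dp[18][17] = 13 confirms this is the maximum.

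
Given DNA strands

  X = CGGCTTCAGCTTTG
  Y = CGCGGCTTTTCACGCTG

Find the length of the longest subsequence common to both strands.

12

Pick C at X[1]=Y[3]; then G at X[2]=Y[4]; then G at X[3]=Y[5]; then C at X[4]=Y[6]; then T at X[5]=Y[9]; then T at X[6]=Y[10]; then C at X[7]=Y[11]; then A at X[8]=Y[12]; then G at X[9]=Y[14]; then C at X[10]=Y[15]; then T at X[13]=Y[16]; then G at X[14]=Y[17]; all 12 bases appear in both, in order. Since dp[14][17] = 12, nothing longer is possible.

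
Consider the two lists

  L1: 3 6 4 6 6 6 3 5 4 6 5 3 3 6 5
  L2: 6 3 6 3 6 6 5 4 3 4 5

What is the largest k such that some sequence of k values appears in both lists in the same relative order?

Pick 3 (L1 #1, L2 #2) → 6 (L1 #2, L2 #3) → 6 (L1 #5, L2 #5) → 6 (L1 #6, L2 #6) → 5 (L1 #8, L2 #7) → 4 (L1 #9, L2 #8) → 3 (L1 #12, L2 #9) → 5 (L1 #15, L2 #11); all 8 values appear in both, in order. The LCS DP gives dp[15][11] = 8, so this is optimal.

8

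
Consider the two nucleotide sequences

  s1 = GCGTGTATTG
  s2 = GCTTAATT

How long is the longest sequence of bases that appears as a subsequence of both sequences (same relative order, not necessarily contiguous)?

Let dp[i][j] be the LCS length of the first i bases of s1 and the first j bases of s2. dp[i][j] = dp[i-1][j-1]+1 when the i-th and j-th bases match, else max(dp[i-1][j], dp[i][j-1]).
    ·  G  C  T  T  A  A  T  T
 ·  0  0  0  0  0  0  0  0  0
 G  0  1  1  1  1  1  1  1  1
 C  0  1  2  2  2  2  2  2  2
 G  0  1  2  2  2  2  2  2  2
 T  0  1  2  3  3  3  3  3  3
 G  0  1  2  3  3  3  3  3  3
 T  0  1  2  3  4  4  4  4  4
 A  0  1  2  3  4  5  5  5  5
 T  0  1  2  3  4  5  5  6  6
 T  0  1  2  3  4  5  5  6  7
 G  0  1  2  3  4  5  5  6  7
dp[10][8] = 7. One LCS (by backtracking along matches): GCTTATT.

7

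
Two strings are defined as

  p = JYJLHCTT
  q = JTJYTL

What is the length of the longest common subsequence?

Let dp[i][j] be the LCS length of the first i characters of p and the first j characters of q. dp[i][j] = dp[i-1][j-1]+1 when the i-th and j-th characters match, else max(dp[i-1][j], dp[i][j-1]).
    ·  J  T  J  Y  T  L
 ·  0  0  0  0  0  0  0
 J  0  1  1  1  1  1  1
 Y  0  1  1  1  2  2  2
 J  0  1  1  2  2  2  2
 L  0  1  1  2  2  2  3
 H  0  1  1  2  2  2  3
 C  0  1  1  2  2  2  3
 T  0  1  2  2  2  3  3
 T  0  1  2  2  2  3  3
dp[8][6] = 3. One LCS (by backtracking along matches): JYL.

3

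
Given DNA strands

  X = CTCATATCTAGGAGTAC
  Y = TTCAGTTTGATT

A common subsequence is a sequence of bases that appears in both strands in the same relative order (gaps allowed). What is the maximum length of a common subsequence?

9

One common subsequence of length 9: T at X[2]=Y[2] → C at X[3]=Y[3] → A at X[4]=Y[4] → T at X[5]=Y[6] → T at X[7]=Y[7] → T at X[9]=Y[8] → G at X[12]=Y[9] → A at X[13]=Y[10] → T at X[15]=Y[12], and the DP table's final entry dp[17][12] is also 9, so no common subsequence is longer.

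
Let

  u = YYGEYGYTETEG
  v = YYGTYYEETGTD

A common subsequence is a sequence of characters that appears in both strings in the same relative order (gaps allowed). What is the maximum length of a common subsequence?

8

Pick Y [1,1]; then Y [2,2]; then G [3,3]; then Y [5,5]; then Y [7,6]; then E [9,8]; then T [10,9]; then G [12,10]; all 8 characters appear in both, in order. dp[12][12] = 8 confirms this is the maximum.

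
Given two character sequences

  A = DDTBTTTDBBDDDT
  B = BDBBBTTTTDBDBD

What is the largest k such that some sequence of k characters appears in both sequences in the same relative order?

9

Taking D at A[1]=B[2]; then T at A[3]=B[6]; then T at A[5]=B[7]; then T at A[6]=B[8]; then T at A[7]=B[9]; then D at A[8]=B[10]; then B at A[9]=B[11]; then B at A[10]=B[13]; then D at A[13]=B[14] gives a common subsequence of length 9. The LCS DP gives dp[14][14] = 9, so this is optimal.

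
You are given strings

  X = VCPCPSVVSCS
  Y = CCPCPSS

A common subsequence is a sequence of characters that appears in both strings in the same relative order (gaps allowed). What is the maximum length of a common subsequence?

Pick C [2,2], then P [3,3], then C [4,4], then P [5,5], then S [9,6], then S [11,7]; all 6 characters appear in both, in order, and the DP table's final entry dp[11][7] is also 6, so no common subsequence is longer.

6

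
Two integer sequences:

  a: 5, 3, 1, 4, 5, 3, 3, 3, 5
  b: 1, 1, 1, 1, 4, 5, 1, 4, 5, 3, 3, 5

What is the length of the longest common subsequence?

Let dp[i][j] be the LCS length of the first i values of a and the first j values of b. dp[i][j] = dp[i-1][j-1]+1 when the i-th and j-th values match, else max(dp[i-1][j], dp[i][j-1]).
    ·  1  1  1  1  4  5  1  4  5  3  3  5
 ·  0  0  0  0  0  0  0  0  0  0  0  0  0
 5  0  0  0  0  0  0  1  1  1  1  1  1  1
 3  0  0  0  0  0  0  1  1  1  1  2  2  2
 1  0  1  1  1  1  1  1  2  2  2  2  2  2
 4  0  1  1  1  1  2  2  2  3  3  3  3  3
 5  0  1  1  1  1  2  3  3  3  4  4  4  4
 3  0  1  1  1  1  2  3  3  3  4  5  5  5
 3  0  1  1  1  1  2  3  3  3  4  5  6  6
 3  0  1  1  1  1  2  3  3  3  4  5  6  6
 5  0  1  1  1  1  2  3  3  3  4  5  6  7
dp[9][12] = 7. One LCS (by backtracking along matches): 5, 1, 4, 5, 3, 3, 5.

7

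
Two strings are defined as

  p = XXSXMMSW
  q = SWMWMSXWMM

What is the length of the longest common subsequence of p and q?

5

Match S (p #3, q #1), then M (p #5, q #3), then M (p #6, q #5), then S (p #7, q #6), then W (p #8, q #8) — 5 characters in the same relative order in both. dp[8][10] = 5 confirms this is the maximum.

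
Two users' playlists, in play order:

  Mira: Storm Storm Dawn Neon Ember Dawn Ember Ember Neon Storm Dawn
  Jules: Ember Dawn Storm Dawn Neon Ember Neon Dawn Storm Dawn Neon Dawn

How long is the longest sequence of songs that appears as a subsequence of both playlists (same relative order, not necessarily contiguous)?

Pick Storm (Mira #2, Jules #3) → Dawn (Mira #3, Jules #4) → Neon (Mira #4, Jules #5) → Ember (Mira #5, Jules #6) → Dawn (Mira #6, Jules #10) → Neon (Mira #9, Jules #11) → Dawn (Mira #11, Jules #12); all 7 songs appear in both, in order, and the DP table's final entry dp[11][12] is also 7, so no common subsequence is longer.

7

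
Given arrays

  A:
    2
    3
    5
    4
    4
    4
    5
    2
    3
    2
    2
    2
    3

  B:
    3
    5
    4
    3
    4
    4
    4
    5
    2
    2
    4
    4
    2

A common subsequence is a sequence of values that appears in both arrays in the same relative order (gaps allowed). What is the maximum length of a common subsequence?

Taking 3 at A[2]=B[1], then 5 at A[3]=B[2], then 4 at A[4]=B[5], then 4 at A[5]=B[6], then 4 at A[6]=B[7], then 5 at A[7]=B[8], then 2 at A[8]=B[9], then 2 at A[10]=B[10], then 2 at A[12]=B[13] gives a common subsequence of length 9. Since dp[13][13] = 9, nothing longer is possible.

9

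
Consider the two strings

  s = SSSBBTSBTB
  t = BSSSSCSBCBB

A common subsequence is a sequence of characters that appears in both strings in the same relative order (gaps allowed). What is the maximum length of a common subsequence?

Let dp[i][j] be the LCS length of the first i characters of s and the first j characters of t. dp[i][j] = dp[i-1][j-1]+1 when the i-th and j-th characters match, else max(dp[i-1][j], dp[i][j-1]).
    ·  B  S  S  S  S  C  S  B  C  B  B
 ·  0  0  0  0  0  0  0  0  0  0  0  0
 S  0  0  1  1  1  1  1  1  1  1  1  1
 S  0  0  1  2  2  2  2  2  2  2  2  2
 S  0  0  1  2  3  3  3  3  3  3  3  3
 B  0  1  1  2  3  3  3  3  4  4  4  4
 B  0  1  1  2  3  3  3  3  4  4  5  5
 T  0  1  1  2  3  3  3  3  4  4  5  5
 S  0  1  2  2  3  4  4  4  4  4  5  5
 B  0  1  2  2  3  4  4  4  5  5  5  6
 T  0  1  2  2  3  4  4  4  5  5  5  6
 B  0  1  2  2  3  4  4  4  5  5  6  6
dp[10][11] = 6. One LCS (by backtracking along matches): SSSBBB.

6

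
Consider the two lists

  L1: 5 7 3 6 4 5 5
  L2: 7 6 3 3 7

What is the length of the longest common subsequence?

One common subsequence of length 2: 7 (L1 #2, L2 #1), then 3 (L1 #3, L2 #4), and the DP table's final entry dp[7][5] is also 2, so no common subsequence is longer.

2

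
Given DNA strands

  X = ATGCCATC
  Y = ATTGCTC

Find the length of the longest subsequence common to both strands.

6

Let dp[i][j] be the LCS length of the first i bases of X and the first j bases of Y. dp[i][j] = dp[i-1][j-1]+1 when the i-th and j-th bases match, else max(dp[i-1][j], dp[i][j-1]).
    ·  A  T  T  G  C  T  C
 ·  0  0  0  0  0  0  0  0
 A  0  1  1  1  1  1  1  1
 T  0  1  2  2  2  2  2  2
 G  0  1  2  2  3  3  3  3
 C  0  1  2  2  3  4  4  4
 C  0  1  2  2  3  4  4  5
 A  0  1  2  2  3  4  4  5
 T  0  1  2  3  3  4  5  5
 C  0  1  2  3  3  4  5  6
dp[8][7] = 6. One LCS (by backtracking along matches): ATGCTC.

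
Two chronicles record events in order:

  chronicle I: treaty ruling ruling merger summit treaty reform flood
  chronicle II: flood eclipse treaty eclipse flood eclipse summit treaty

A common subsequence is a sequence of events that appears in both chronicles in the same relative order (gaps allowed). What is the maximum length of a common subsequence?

One common subsequence of length 3: treaty at chronicle I[1]=chronicle II[3]; then summit at chronicle I[5]=chronicle II[7]; then treaty at chronicle I[6]=chronicle II[8]. The LCS DP gives dp[8][8] = 3, so this is optimal.

3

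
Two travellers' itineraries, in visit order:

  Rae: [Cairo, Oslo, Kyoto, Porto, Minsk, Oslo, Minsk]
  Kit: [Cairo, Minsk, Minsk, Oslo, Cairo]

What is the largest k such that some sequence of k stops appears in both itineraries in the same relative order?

Pick Cairo [1,1]; then Minsk [5,3]; then Oslo [6,4]; all 3 stops appear in both, in order, and the DP table's final entry dp[7][5] is also 3, so no common subsequence is longer.

3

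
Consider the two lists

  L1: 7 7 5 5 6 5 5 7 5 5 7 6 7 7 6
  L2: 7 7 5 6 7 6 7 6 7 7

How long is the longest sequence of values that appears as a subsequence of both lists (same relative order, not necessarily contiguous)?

Let dp[i][j] be the LCS length of the first i values of L1 and the first j values of L2. dp[i][j] = dp[i-1][j-1]+1 when the i-th and j-th values match, else max(dp[i-1][j], dp[i][j-1]).
    ·  7  7  5  6  7  6  7  6  7  7
 ·  0  0  0  0  0  0  0  0  0  0  0
 7  0  1  1  1  1  1  1  1  1  1  1
 7  0  1  2  2  2  2  2  2  2  2  2
 5  0  1  2  3  3  3  3  3  3  3  3
 5  0  1  2  3  3  3  3  3  3  3  3
 6  0  1  2  3  4  4  4  4  4  4  4
 5  0  1  2  3  4  4  4  4  4  4  4
 5  0  1  2  3  4  4  4  4  4  4  4
 7  0  1  2  3  4  5  5  5  5  5  5
 5  0  1  2  3  4  5  5  5  5  5  5
 5  0  1  2  3  4  5  5  5  5  5  5
 7  0  1  2  3  4  5  5  6  6  6  6
 6  0  1  2  3  4  5  6  6  7  7  7
 7  0  1  2  3  4  5  6  7  7  8  8
 7  0  1  2  3  4  5  6  7  7  8  9
 6  0  1  2  3  4  5  6  7  8  8  9
dp[15][10] = 9. One LCS (by backtracking along matches): 7, 7, 5, 6, 7, 7, 6, 7, 7.

9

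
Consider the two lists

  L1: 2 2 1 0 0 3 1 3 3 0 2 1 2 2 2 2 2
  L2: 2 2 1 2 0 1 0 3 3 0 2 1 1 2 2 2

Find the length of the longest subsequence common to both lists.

13

Pick 2 (L1 #1, L2 #1), then 2 (L1 #2, L2 #2), then 1 (L1 #3, L2 #3), then 0 (L1 #4, L2 #5), then 0 (L1 #5, L2 #7), then 3 (L1 #8, L2 #8), then 3 (L1 #9, L2 #9), then 0 (L1 #10, L2 #10), then 2 (L1 #11, L2 #11), then 1 (L1 #12, L2 #13), then 2 (L1 #15, L2 #14), then 2 (L1 #16, L2 #15), then 2 (L1 #17, L2 #16); all 13 values appear in both, in order. dp[17][16] = 13 confirms this is the maximum.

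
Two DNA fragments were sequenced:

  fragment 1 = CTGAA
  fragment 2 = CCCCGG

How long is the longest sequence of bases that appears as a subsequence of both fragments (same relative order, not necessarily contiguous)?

2

Taking C at fragment 1[1]=fragment 2[4]; then G at fragment 1[3]=fragment 2[6] gives a common subsequence of length 2, and the DP table's final entry dp[5][6] is also 2, so no common subsequence is longer.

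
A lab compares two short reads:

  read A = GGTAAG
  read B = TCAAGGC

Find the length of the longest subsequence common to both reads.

Match T [3,1] → A [4,3] → A [5,4] → G [6,6] — 4 bases in the same relative order in both. dp[6][7] = 4 confirms this is the maximum.

4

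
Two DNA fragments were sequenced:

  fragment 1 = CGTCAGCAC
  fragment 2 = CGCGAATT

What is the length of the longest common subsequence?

Match C at fragment 1[1]=fragment 2[1] → G at fragment 1[2]=fragment 2[2] → C at fragment 1[4]=fragment 2[3] → A at fragment 1[5]=fragment 2[5] → A at fragment 1[8]=fragment 2[6] — 5 bases in the same relative order in both. Since dp[9][8] = 5, nothing longer is possible.

5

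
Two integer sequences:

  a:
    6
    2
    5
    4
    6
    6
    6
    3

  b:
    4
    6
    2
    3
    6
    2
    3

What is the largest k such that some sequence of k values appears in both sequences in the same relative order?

Pick 6 [1,2]; then 2 [2,3]; then 6 [5,5]; then 3 [8,7]; all 4 values appear in both, in order. Since dp[8][7] = 4, nothing longer is possible.

4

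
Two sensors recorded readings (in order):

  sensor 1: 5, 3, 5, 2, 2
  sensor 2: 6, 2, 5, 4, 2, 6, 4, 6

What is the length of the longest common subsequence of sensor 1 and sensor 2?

2

Let dp[i][j] be the LCS length of the first i values of sensor 1 and the first j values of sensor 2. dp[i][j] = dp[i-1][j-1]+1 when the i-th and j-th values match, else max(dp[i-1][j], dp[i][j-1]).
    ·  6  2  5  4  2  6  4  6
 ·  0  0  0  0  0  0  0  0  0
 5  0  0  0  1  1  1  1  1  1
 3  0  0  0  1  1  1  1  1  1
 5  0  0  0  1  1  1  1  1  1
 2  0  0  1  1  1  2  2  2  2
 2  0  0  1  1  1  2  2  2  2
dp[5][8] = 2. One LCS (by backtracking along matches): 5, 2.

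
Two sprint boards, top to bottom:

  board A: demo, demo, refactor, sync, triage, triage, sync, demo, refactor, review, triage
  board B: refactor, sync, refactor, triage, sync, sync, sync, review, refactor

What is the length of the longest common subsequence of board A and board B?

Pick refactor at board A[3]=board B[1] → sync at board A[4]=board B[2] → triage at board A[5]=board B[4] → sync at board A[7]=board B[7] → refactor at board A[9]=board B[9]; all 5 tasks appear in both, in order. Since dp[11][9] = 5, nothing longer is possible.

5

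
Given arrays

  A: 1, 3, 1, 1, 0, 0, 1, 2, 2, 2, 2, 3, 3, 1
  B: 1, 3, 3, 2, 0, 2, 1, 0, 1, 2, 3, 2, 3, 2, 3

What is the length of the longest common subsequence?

One common subsequence of length 9: 1 (A #1, B #1), 3 (A #2, B #3), 1 (A #4, B #7), 0 (A #6, B #8), 1 (A #7, B #9), 2 (A #8, B #10), 2 (A #9, B #12), 2 (A #11, B #14), 3 (A #13, B #15). Since dp[14][15] = 9, nothing longer is possible.

9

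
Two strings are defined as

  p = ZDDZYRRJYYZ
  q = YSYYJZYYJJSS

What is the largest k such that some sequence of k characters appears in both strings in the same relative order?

4

Let dp[i][j] be the LCS length of the first i characters of p and the first j characters of q. dp[i][j] = dp[i-1][j-1]+1 when the i-th and j-th characters match, else max(dp[i-1][j], dp[i][j-1]).
    ·  Y  S  Y  Y  J  Z  Y  Y  J  J  S  S
 ·  0  0  0  0  0  0  0  0  0  0  0  0  0
 Z  0  0  0  0  0  0  1  1  1  1  1  1  1
 D  0  0  0  0  0  0  1  1  1  1  1  1  1
 D  0  0  0  0  0  0  1  1  1  1  1  1  1
 Z  0  0  0  0  0  0  1  1  1  1  1  1  1
 Y  0  1  1  1  1  1  1  2  2  2  2  2  2
 R  0  1  1  1  1  1  1  2  2  2  2  2  2
 R  0  1  1  1  1  1  1  2  2  2  2  2  2
 J  0  1  1  1  1  2  2  2  2  3  3  3  3
 Y  0  1  1  2  2  2  2  3  3  3  3  3  3
 Y  0  1  1  2  3  3  3  3  4  4  4  4  4
 Z  0  1  1  2  3  3  4  4  4  4  4  4  4
dp[11][12] = 4. One LCS (by backtracking along matches): YJYY.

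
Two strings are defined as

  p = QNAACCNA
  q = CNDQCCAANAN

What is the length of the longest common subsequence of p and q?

Taking Q (p #1, q #4); then A (p #3, q #7); then A (p #4, q #8); then N (p #7, q #9); then A (p #8, q #10) gives a common subsequence of length 5. Since dp[8][11] = 5, nothing longer is possible.

5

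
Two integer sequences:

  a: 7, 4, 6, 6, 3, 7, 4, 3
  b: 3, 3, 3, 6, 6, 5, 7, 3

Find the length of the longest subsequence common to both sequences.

Pick 6 [3,4], 6 [4,5], 7 [6,7], 3 [8,8]; all 4 values appear in both, in order. dp[8][8] = 4 confirms this is the maximum.

4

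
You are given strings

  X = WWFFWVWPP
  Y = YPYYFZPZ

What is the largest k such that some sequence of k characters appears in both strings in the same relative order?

Taking F (X #3, Y #5), then P (X #8, Y #7) gives a common subsequence of length 2. dp[9][8] = 2 confirms this is the maximum.

2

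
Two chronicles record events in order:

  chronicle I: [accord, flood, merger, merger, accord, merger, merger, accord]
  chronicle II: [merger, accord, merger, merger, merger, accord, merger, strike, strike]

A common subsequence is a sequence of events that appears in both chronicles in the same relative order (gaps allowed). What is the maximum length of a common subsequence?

Match accord (chronicle I #1, chronicle II #2); then merger (chronicle I #3, chronicle II #4); then merger (chronicle I #4, chronicle II #5); then accord (chronicle I #5, chronicle II #6); then merger (chronicle I #6, chronicle II #7) — 5 events in the same relative order in both. The LCS DP gives dp[8][9] = 5, so this is optimal.

5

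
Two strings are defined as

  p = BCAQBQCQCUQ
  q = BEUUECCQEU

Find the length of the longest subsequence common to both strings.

Let dp[i][j] be the LCS length of the first i characters of p and the first j characters of q. dp[i][j] = dp[i-1][j-1]+1 when the i-th and j-th characters match, else max(dp[i-1][j], dp[i][j-1]).
    ·  B  E  U  U  E  C  C  Q  E  U
 ·  0  0  0  0  0  0  0  0  0  0  0
 B  0  1  1  1  1  1  1  1  1  1  1
 C  0  1  1  1  1  1  2  2  2  2  2
 A  0  1  1  1  1  1  2  2  2  2  2
 Q  0  1  1  1  1  1  2  2  3  3  3
 B  0  1  1  1  1  1  2  2  3  3  3
 Q  0  1  1  1  1  1  2  2  3  3  3
 C  0  1  1  1  1  1  2  3  3  3  3
 Q  0  1  1  1  1  1  2  3  4  4  4
 C  0  1  1  1  1  1  2  3  4  4  4
 U  0  1  1  2  2  2  2  3  4  4  5
 Q  0  1  1  2  2  2  2  3  4  4  5
dp[11][10] = 5. One LCS (by backtracking along matches): BCCQU.

5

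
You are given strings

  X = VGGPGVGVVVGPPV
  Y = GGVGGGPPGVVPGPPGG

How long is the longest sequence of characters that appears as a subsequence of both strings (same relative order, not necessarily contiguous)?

10

One common subsequence of length 10: V [1,3], then G [2,5], then G [3,6], then P [4,8], then G [5,9], then V [6,10], then V [8,11], then G [11,13], then P [12,14], then P [13,15]. Since dp[14][17] = 10, nothing longer is possible.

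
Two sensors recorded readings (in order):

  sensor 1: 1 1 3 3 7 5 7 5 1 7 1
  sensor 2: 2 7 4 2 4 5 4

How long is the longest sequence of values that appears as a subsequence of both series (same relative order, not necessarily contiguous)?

One common subsequence of length 2: 7 at sensor 1[5]=sensor 2[2] → 5 at sensor 1[6]=sensor 2[6], and the DP table's final entry dp[11][7] is also 2, so no common subsequence is longer.

2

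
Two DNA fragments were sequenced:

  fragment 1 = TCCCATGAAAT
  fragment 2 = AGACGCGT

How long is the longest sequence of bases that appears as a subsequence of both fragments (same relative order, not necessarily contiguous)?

Let dp[i][j] be the LCS length of the first i bases of fragment 1 and the first j bases of fragment 2. dp[i][j] = dp[i-1][j-1]+1 when the i-th and j-th bases match, else max(dp[i-1][j], dp[i][j-1]).
    ·  A  G  A  C  G  C  G  T
 ·  0  0  0  0  0  0  0  0  0
 T  0  0  0  0  0  0  0  0  1
 C  0  0  0  0  1  1  1  1  1
 C  0  0  0  0  1  1  2  2  2
 C  0  0  0  0  1  1  2  2  2
 A  0  1  1  1  1  1  2  2  2
 T  0  1  1  1  1  1  2  2  3
 G  0  1  2  2  2  2  2  3  3
 A  0  1  2  3  3  3  3  3  3
 A  0  1  2  3  3  3  3  3  3
 A  0  1  2  3  3  3  3  3  3
 T  0  1  2  3  3  3  3  3  4
dp[11][8] = 4. One LCS (by backtracking along matches): CCGT.

4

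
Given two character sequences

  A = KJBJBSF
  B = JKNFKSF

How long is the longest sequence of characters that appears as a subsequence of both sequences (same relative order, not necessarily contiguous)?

3

Let dp[i][j] be the LCS length of the first i characters of A and the first j characters of B. dp[i][j] = dp[i-1][j-1]+1 when the i-th and j-th characters match, else max(dp[i-1][j], dp[i][j-1]).
    ·  J  K  N  F  K  S  F
 ·  0  0  0  0  0  0  0  0
 K  0  0  1  1  1  1  1  1
 J  0  1  1  1  1  1  1  1
 B  0  1  1  1  1  1  1  1
 J  0  1  1  1  1  1  1  1
 B  0  1  1  1  1  1  1  1
 S  0  1  1  1  1  1  2  2
 F  0  1  1  1  2  2  2  3
dp[7][7] = 3. One LCS (by backtracking along matches): KSF.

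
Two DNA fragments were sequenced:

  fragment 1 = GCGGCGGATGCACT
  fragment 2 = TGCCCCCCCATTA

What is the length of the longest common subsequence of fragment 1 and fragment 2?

Pick G [1,2], then C [2,8], then C [5,9], then A [8,10], then T [9,12], then A [12,13]; all 6 bases appear in both, in order. Since dp[14][13] = 6, nothing longer is possible.

6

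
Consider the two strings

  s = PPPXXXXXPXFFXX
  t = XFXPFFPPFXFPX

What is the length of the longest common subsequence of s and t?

7

Match X at s[4]=t[1], X at s[8]=t[3], P at s[9]=t[4], F at s[11]=t[6], F at s[12]=t[9], X at s[13]=t[10], X at s[14]=t[13] — 7 characters in the same relative order in both. dp[14][13] = 7 confirms this is the maximum.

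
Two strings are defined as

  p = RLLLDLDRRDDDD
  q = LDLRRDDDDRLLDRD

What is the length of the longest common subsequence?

Taking L [4,1] → D [5,2] → L [6,3] → R [8,4] → R [9,5] → D [10,8] → D [11,9] → D [12,13] → D [13,15] gives a common subsequence of length 9. Since dp[13][15] = 9, nothing longer is possible.

9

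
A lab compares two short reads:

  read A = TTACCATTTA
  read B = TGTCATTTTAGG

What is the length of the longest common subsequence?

Taking T (read A #1, read B #1); then T (read A #2, read B #3); then C (read A #5, read B #4); then A (read A #6, read B #5); then T (read A #7, read B #7); then T (read A #8, read B #8); then T (read A #9, read B #9); then A (read A #10, read B #10) gives a common subsequence of length 8. dp[10][12] = 8 confirms this is the maximum.

8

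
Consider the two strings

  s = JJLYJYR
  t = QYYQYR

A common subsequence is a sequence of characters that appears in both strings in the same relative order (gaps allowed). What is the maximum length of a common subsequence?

Pick Y [4,3], then Y [6,5], then R [7,6]; all 3 characters appear in both, in order. Since dp[7][6] = 3, nothing longer is possible.

3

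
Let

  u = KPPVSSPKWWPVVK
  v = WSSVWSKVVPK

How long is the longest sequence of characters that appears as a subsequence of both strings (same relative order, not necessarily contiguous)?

Pick V [4,4] → S [6,6] → K [8,7] → V [12,8] → V [13,9] → K [14,11]; all 6 characters appear in both, in order. Since dp[14][11] = 6, nothing longer is possible.

6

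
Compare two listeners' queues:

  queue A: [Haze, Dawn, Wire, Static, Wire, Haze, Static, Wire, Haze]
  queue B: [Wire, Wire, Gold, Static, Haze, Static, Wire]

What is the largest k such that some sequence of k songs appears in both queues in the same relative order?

Taking Wire at queue A[3]=queue B[2] → Static at queue A[4]=queue B[4] → Haze at queue A[6]=queue B[5] → Static at queue A[7]=queue B[6] → Wire at queue A[8]=queue B[7] gives a common subsequence of length 5. The LCS DP gives dp[9][7] = 5, so this is optimal.

5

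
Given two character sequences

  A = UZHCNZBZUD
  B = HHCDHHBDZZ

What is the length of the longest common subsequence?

Pick H [3,2] → C [4,3] → Z [6,9] → Z [8,10]; all 4 characters appear in both, in order. dp[10][10] = 4 confirms this is the maximum.

4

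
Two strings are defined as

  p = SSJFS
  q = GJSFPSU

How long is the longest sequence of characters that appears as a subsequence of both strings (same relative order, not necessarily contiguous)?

3

One common subsequence of length 3: S [2,3], then F [4,4], then S [5,6]. The LCS DP gives dp[5][7] = 3, so this is optimal.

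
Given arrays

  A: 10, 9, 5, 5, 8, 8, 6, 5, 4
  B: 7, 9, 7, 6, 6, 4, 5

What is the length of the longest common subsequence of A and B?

3

Pick 9 (A #2, B #2), 6 (A #7, B #5), 5 (A #8, B #7); all 3 values appear in both, in order, and the DP table's final entry dp[9][7] is also 3, so no common subsequence is longer.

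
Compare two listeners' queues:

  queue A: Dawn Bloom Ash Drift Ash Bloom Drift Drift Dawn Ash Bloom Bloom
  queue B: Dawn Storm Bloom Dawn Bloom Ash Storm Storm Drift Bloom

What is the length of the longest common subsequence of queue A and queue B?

5

Pick Dawn at queue A[1]=queue B[4]; then Bloom at queue A[2]=queue B[5]; then Ash at queue A[3]=queue B[6]; then Drift at queue A[8]=queue B[9]; then Bloom at queue A[12]=queue B[10]; all 5 songs appear in both, in order. Since dp[12][10] = 5, nothing longer is possible.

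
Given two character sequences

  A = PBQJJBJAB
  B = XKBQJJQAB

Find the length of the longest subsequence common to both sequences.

6

Let dp[i][j] be the LCS length of the first i characters of A and the first j characters of B. dp[i][j] = dp[i-1][j-1]+1 when the i-th and j-th characters match, else max(dp[i-1][j], dp[i][j-1]).
    ·  X  K  B  Q  J  J  Q  A  B
 ·  0  0  0  0  0  0  0  0  0  0
 P  0  0  0  0  0  0  0  0  0  0
 B  0  0  0  1  1  1  1  1  1  1
 Q  0  0  0  1  2  2  2  2  2  2
 J  0  0  0  1  2  3  3  3  3  3
 J  0  0  0  1  2  3  4  4  4  4
 B  0  0  0  1  2  3  4  4  4  5
 J  0  0  0  1  2  3  4  4  4  5
 A  0  0  0  1  2  3  4  4  5  5
 B  0  0  0  1  2  3  4  4  5  6
dp[9][9] = 6. One LCS (by backtracking along matches): BQJJAB.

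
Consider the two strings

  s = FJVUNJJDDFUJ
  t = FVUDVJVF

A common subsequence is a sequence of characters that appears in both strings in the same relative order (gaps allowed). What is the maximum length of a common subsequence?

5

Pick F (s #1, t #1), V (s #3, t #2), U (s #4, t #3), J (s #6, t #6), F (s #10, t #8); all 5 characters appear in both, in order. Since dp[12][8] = 5, nothing longer is possible.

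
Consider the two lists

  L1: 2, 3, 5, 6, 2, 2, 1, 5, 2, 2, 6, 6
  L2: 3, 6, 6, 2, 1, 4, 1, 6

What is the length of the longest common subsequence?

5

Pick 3 [2,1]; then 6 [4,3]; then 2 [5,4]; then 1 [7,7]; then 6 [12,8]; all 5 values appear in both, in order. The LCS DP gives dp[12][8] = 5, so this is optimal.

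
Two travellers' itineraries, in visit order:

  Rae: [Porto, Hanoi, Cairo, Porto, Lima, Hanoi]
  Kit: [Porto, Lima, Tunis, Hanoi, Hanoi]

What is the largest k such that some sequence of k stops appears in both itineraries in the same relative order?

3

Pick Porto [1,1], then Hanoi [2,4], then Hanoi [6,5]; all 3 stops appear in both, in order, and the DP table's final entry dp[6][5] is also 3, so no common subsequence is longer.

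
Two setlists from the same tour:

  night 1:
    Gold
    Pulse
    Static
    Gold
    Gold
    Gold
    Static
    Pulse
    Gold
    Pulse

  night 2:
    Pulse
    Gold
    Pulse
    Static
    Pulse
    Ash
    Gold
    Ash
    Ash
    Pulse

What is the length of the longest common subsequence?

Match Gold at night 1[1]=night 2[2], Pulse at night 1[2]=night 2[3], Static at night 1[7]=night 2[4], Pulse at night 1[8]=night 2[5], Gold at night 1[9]=night 2[7], Pulse at night 1[10]=night 2[10] — 6 songs in the same relative order in both. dp[10][10] = 6 confirms this is the maximum.

6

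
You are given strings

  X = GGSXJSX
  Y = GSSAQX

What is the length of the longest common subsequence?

4

Match G at X[2]=Y[1], then S at X[3]=Y[2], then S at X[6]=Y[3], then X at X[7]=Y[6] — 4 characters in the same relative order in both. Since dp[7][6] = 4, nothing longer is possible.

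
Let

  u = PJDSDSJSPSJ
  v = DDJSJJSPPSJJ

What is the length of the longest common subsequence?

Let dp[i][j] be the LCS length of the first i characters of u and the first j characters of v. dp[i][j] = dp[i-1][j-1]+1 when the i-th and j-th characters match, else max(dp[i-1][j], dp[i][j-1]).
    ·  D  D  J  S  J  J  S  P  P  S  J  J
 ·  0  0  0  0  0  0  0  0  0  0  0  0  0
 P  0  0  0  0  0  0  0  0  1  1  1  1  1
 J  0  0  0  1  1  1  1  1  1  1  1  2  2
 D  0  1  1  1  1  1  1  1  1  1  1  2  2
 S  0  1  1  1  2  2  2  2  2  2  2  2  2
 D  0  1  2  2  2  2  2  2  2  2  2  2  2
 S  0  1  2  2  3  3  3  3  3  3  3  3  3
 J  0  1  2  3  3  4  4  4  4  4  4  4  4
 S  0  1  2  3  4  4  4  5  5  5  5  5  5
 P  0  1  2  3  4  4  4  5  6  6  6  6  6
 S  0  1  2  3  4  4  4  5  6  6  7  7  7
 J  0  1  2  3  4  5  5  5  6  6  7  8  8
dp[11][12] = 8. One LCS (by backtracking along matches): DDSJSPSJ.

8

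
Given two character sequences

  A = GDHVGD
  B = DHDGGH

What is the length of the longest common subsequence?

3

Let dp[i][j] be the LCS length of the first i characters of A and the first j characters of B. dp[i][j] = dp[i-1][j-1]+1 when the i-th and j-th characters match, else max(dp[i-1][j], dp[i][j-1]).
    ·  D  H  D  G  G  H
 ·  0  0  0  0  0  0  0
 G  0  0  0  0  1  1  1
 D  0  1  1  1  1  1  1
 H  0  1  2  2  2  2  2
 V  0  1  2  2  2  2  2
 G  0  1  2  2  3  3  3
 D  0  1  2  3  3  3  3
dp[6][6] = 3. One LCS (by backtracking along matches): DHG.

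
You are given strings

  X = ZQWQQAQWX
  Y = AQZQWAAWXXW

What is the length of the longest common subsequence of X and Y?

Let dp[i][j] be the LCS length of the first i characters of X and the first j characters of Y. dp[i][j] = dp[i-1][j-1]+1 when the i-th and j-th characters match, else max(dp[i-1][j], dp[i][j-1]).
    ·  A  Q  Z  Q  W  A  A  W  X  X  W
 ·  0  0  0  0  0  0  0  0  0  0  0  0
 Z  0  0  0  1  1  1  1  1  1  1  1  1
 Q  0  0  1  1  2  2  2  2  2  2  2  2
 W  0  0  1  1  2  3  3  3  3  3  3  3
 Q  0  0  1  1  2  3  3  3  3  3  3  3
 Q  0  0  1  1  2  3  3  3  3  3  3  3
 A  0  1  1  1  2  3  4  4  4  4  4  4
 Q  0  1  2  2  2  3  4  4  4  4  4  4
 W  0  1  2  2  2  3  4  4  5  5  5  5
 X  0  1  2  2  2  3  4  4  5  6  6  6
dp[9][11] = 6. One LCS (by backtracking along matches): ZQWAWX.

6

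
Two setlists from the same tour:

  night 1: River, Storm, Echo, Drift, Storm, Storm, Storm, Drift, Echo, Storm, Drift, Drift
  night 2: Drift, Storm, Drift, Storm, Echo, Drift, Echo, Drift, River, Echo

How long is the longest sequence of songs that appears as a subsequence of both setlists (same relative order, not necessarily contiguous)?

6

One common subsequence of length 6: Storm at night 1[2]=night 2[2], then Drift at night 1[4]=night 2[3], then Storm at night 1[5]=night 2[4], then Drift at night 1[8]=night 2[6], then Echo at night 1[9]=night 2[7], then Drift at night 1[11]=night 2[8]. The LCS DP gives dp[12][10] = 6, so this is optimal.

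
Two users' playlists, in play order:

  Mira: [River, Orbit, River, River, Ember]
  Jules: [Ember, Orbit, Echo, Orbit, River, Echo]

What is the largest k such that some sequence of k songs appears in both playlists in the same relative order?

2

One common subsequence of length 2: Orbit at Mira[2]=Jules[4] → River at Mira[3]=Jules[5]. The LCS DP gives dp[5][6] = 2, so this is optimal.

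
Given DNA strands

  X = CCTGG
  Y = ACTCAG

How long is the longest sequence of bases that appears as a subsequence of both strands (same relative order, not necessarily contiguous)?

One common subsequence of length 3: C at X[1]=Y[2], C at X[2]=Y[4], G at X[5]=Y[6], and the DP table's final entry dp[5][6] is also 3, so no common subsequence is longer.

3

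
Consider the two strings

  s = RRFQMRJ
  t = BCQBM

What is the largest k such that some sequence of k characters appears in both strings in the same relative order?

Taking Q at s[4]=t[3] → M at s[5]=t[5] gives a common subsequence of length 2. dp[7][5] = 2 confirms this is the maximum.

2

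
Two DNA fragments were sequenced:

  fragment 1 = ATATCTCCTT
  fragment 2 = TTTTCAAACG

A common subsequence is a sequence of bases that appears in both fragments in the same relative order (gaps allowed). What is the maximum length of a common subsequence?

One common subsequence of length 5: T [2,2], T [4,3], T [6,4], C [7,5], C [8,9]. Since dp[10][10] = 5, nothing longer is possible.

5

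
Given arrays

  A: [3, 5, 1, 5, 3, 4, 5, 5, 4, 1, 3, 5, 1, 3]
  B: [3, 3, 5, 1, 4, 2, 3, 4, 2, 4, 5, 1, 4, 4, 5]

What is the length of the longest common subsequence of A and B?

8

Taking 3 [1,2]; then 5 [2,3]; then 1 [3,4]; then 3 [5,7]; then 4 [6,10]; then 5 [7,11]; then 4 [9,14]; then 5 [12,15] gives a common subsequence of length 8. The LCS DP gives dp[14][15] = 8, so this is optimal.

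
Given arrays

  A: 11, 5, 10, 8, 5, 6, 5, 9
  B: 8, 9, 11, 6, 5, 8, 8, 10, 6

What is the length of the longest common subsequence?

Let dp[i][j] be the LCS length of the first i values of A and the first j values of B. dp[i][j] = dp[i-1][j-1]+1 when the i-th and j-th values match, else max(dp[i-1][j], dp[i][j-1]).
    ·  8  9 11  6  5  8  8 10  6
 ·  0  0  0  0  0  0  0  0  0  0
11  0  0  0  1  1  1  1  1  1  1
 5  0  0  0  1  1  2  2  2  2  2
10  0  0  0  1  1  2  2  2  3  3
 8  0  1  1  1  1  2  3  3  3  3
 5  0  1  1  1  1  2  3  3  3  3
 6  0  1  1  1  2  2  3  3  3  4
 5  0  1  1  1  2  3  3  3  3  4
 9  0  1  2  2  2  3  3  3  3  4
dp[8][9] = 4. One LCS (by backtracking along matches): 11, 5, 10, 6.

4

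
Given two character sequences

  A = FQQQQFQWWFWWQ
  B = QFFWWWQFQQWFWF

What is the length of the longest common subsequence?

7

Match F [1,3], then Q [2,7], then Q [3,9], then Q [4,10], then F [6,12], then W [9,13], then F [10,14] — 7 characters in the same relative order in both. dp[13][14] = 7 confirms this is the maximum.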